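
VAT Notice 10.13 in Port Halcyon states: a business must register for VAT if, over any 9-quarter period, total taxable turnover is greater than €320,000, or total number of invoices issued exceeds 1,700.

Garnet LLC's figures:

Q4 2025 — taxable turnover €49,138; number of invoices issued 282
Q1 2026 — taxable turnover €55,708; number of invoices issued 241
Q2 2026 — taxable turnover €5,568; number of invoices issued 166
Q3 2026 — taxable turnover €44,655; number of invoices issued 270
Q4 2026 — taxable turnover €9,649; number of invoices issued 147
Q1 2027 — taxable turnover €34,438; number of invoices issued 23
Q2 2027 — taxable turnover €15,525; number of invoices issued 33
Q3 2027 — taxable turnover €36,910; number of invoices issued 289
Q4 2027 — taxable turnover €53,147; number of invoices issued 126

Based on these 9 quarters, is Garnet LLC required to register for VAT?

No

Total taxable turnover: €49,138 + €55,708 + €5,568 + €44,655 + €9,649 + €34,438 + €15,525 + €36,910 + €53,147 = €304,738 (≤ €320,000).
Total number of invoices issued: 282 + 241 + 166 + 270 + 147 + 23 + 33 + 289 + 126 = 1,577 (≤ 1,700).
The test is 'or': neither threshold is exceeded.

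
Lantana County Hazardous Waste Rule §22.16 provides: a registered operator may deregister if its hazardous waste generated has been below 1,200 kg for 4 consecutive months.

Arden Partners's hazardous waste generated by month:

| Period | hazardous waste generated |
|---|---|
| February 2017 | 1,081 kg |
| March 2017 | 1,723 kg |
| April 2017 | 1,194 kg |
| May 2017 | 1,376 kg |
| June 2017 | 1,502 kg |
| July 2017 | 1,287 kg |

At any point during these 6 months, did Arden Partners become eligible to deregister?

No

Months below 1,200 kg: February 2017, April 2017.
Longest run of consecutive months below the threshold: 1.
1 < 4, so Arden Partners never became eligible.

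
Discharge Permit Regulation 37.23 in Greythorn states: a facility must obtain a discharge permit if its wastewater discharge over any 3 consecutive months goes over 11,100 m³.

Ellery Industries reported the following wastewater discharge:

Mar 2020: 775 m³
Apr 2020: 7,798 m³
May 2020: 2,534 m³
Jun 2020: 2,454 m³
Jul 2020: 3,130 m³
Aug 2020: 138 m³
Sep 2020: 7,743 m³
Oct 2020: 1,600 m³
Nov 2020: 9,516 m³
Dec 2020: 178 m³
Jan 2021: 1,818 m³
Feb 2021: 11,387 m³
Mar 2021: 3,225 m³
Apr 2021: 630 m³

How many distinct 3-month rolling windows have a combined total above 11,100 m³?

Mar 2020–May 2020: 775 m³ + 7,798 m³ + 2,534 m³ = 11,107 m³ (over)
Apr 2020–Jun 2020: 7,798 m³ + 2,534 m³ + 2,454 m³ = 12,786 m³ (over)
May 2020–Jul 2020: 2,534 m³ + 2,454 m³ + 3,130 m³ = 8,118 m³ (under)
Jun 2020–Aug 2020: 2,454 m³ + 3,130 m³ + 138 m³ = 5,722 m³ (under)
Jul 2020–Sep 2020: 3,130 m³ + 138 m³ + 7,743 m³ = 11,011 m³ (under)
Aug 2020–Oct 2020: 138 m³ + 7,743 m³ + 1,600 m³ = 9,481 m³ (under)
Sep 2020–Nov 2020: 7,743 m³ + 1,600 m³ + 9,516 m³ = 18,859 m³ (over)
Oct 2020–Dec 2020: 1,600 m³ + 9,516 m³ + 178 m³ = 11,294 m³ (over)
Nov 2020–Jan 2021: 9,516 m³ + 178 m³ + 1,818 m³ = 11,512 m³ (over)
Dec 2020–Feb 2021: 178 m³ + 1,818 m³ + 11,387 m³ = 13,383 m³ (over)
Jan 2021–Mar 2021: 1,818 m³ + 11,387 m³ + 3,225 m³ = 16,430 m³ (over)
Feb 2021–Apr 2021: 11,387 m³ + 3,225 m³ + 630 m³ = 15,242 m³ (over)
8 windows exceed the threshold.

8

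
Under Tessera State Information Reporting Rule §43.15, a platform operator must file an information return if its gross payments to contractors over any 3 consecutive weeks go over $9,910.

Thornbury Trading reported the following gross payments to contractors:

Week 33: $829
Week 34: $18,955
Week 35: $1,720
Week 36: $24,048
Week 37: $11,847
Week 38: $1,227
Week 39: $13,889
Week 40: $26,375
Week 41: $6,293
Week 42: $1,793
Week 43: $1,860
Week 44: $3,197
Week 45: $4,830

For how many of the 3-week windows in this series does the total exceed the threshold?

Week 33–Week 35: $829 + $18,955 + $1,720 = $21,504 (over)
Week 34–Week 36: $18,955 + $1,720 + $24,048 = $44,723 (over)
Week 35–Week 37: $1,720 + $24,048 + $11,847 = $37,615 (over)
Week 36–Week 38: $24,048 + $11,847 + $1,227 = $37,122 (over)
Week 37–Week 39: $11,847 + $1,227 + $13,889 = $26,963 (over)
Week 38–Week 40: $1,227 + $13,889 + $26,375 = $41,491 (over)
Week 39–Week 41: $13,889 + $26,375 + $6,293 = $46,557 (over)
Week 40–Week 42: $26,375 + $6,293 + $1,793 = $34,461 (over)
Week 41–Week 43: $6,293 + $1,793 + $1,860 = $9,946 (over)
Week 42–Week 44: $1,793 + $1,860 + $3,197 = $6,850 (under)
Week 43–Week 45: $1,860 + $3,197 + $4,830 = $9,887 (under)
9 windows exceed the threshold.

9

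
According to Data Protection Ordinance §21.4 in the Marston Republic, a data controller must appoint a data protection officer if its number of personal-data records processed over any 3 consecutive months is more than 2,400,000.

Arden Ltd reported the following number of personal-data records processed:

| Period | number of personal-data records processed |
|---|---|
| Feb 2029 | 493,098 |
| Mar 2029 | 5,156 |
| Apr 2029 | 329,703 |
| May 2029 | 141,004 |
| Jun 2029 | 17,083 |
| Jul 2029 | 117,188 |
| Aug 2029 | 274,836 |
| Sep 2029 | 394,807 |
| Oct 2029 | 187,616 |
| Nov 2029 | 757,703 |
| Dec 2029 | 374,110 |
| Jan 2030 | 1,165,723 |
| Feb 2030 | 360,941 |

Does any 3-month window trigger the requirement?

Feb 2029–Apr 2029: 493,098 + 5,156 + 329,703 = 827,957 (under)
Mar 2029–May 2029: 5,156 + 329,703 + 141,004 = 475,863 (under)
Apr 2029–Jun 2029: 329,703 + 141,004 + 17,083 = 487,790 (under)
May 2029–Jul 2029: 141,004 + 17,083 + 117,188 = 275,275 (under)
Jun 2029–Aug 2029: 17,083 + 117,188 + 274,836 = 409,107 (under)
Jul 2029–Sep 2029: 117,188 + 274,836 + 394,807 = 786,831 (under)
Aug 2029–Oct 2029: 274,836 + 394,807 + 187,616 = 857,259 (under)
Sep 2029–Nov 2029: 394,807 + 187,616 + 757,703 = 1,340,126 (under)
Oct 2029–Dec 2029: 187,616 + 757,703 + 374,110 = 1,319,429 (under)
Nov 2029–Jan 2030: 757,703 + 374,110 + 1,165,723 = 2,297,536 (under)
Dec 2029–Feb 2030: 374,110 + 1,165,723 + 360,941 = 1,900,774 (under)
No window exceeds 2,400,000.

No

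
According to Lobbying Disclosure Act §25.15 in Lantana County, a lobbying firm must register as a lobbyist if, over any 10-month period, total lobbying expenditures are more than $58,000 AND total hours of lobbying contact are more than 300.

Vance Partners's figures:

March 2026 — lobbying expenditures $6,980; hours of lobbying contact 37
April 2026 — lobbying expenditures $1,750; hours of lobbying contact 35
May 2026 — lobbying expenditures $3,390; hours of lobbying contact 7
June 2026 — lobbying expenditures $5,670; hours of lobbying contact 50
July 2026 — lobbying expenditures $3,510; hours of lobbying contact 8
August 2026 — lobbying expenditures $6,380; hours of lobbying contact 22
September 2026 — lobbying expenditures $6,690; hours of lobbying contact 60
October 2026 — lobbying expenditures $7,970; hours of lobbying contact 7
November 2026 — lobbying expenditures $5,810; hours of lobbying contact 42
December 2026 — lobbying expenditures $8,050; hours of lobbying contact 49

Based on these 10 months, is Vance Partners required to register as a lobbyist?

No

Total lobbying expenditures: $6,980 + $1,750 + $3,390 + $5,670 + $3,510 + $6,380 + $6,690 + $7,970 + $5,810 + $8,050 = $56,200 (≤ $58,000).
Total hours of lobbying contact: 37 + 35 + 7 + 50 + 8 + 22 + 60 + 7 + 42 + 49 = 317 (> 300).
The test is 'and': the rule requires both, and at least one is not exceeded.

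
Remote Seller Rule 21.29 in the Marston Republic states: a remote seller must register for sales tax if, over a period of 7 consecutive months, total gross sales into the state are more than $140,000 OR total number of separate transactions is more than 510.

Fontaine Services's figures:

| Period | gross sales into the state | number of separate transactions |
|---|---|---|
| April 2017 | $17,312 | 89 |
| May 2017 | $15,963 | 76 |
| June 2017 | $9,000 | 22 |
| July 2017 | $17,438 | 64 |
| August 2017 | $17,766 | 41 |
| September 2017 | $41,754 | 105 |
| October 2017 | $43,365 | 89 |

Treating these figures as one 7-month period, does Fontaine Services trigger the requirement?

Total gross sales into the state: $17,312 + $15,963 + $9,000 + $17,438 + $17,766 + $41,754 + $43,365 = $162,598 (> $140,000).
Total number of separate transactions: 89 + 76 + 22 + 64 + 41 + 105 + 89 = 486 (≤ 510).
The test is 'or': at least one threshold is exceeded.

Yes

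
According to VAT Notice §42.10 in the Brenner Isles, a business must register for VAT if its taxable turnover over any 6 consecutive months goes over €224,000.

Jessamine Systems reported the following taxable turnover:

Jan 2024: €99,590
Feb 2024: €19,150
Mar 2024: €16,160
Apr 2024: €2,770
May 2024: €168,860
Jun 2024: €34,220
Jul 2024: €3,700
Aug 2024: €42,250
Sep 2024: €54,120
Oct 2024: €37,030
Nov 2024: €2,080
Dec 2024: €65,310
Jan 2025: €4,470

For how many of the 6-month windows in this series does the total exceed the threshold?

Jan 2024–Jun 2024: €99,590 + €19,150 + €16,160 + €2,770 + €168,860 + €34,220 = €340,750 (over)
Feb 2024–Jul 2024: €19,150 + €16,160 + €2,770 + €168,860 + €34,220 + €3,700 = €244,860 (over)
Mar 2024–Aug 2024: €16,160 + €2,770 + €168,860 + €34,220 + €3,700 + €42,250 = €267,960 (over)
Apr 2024–Sep 2024: €2,770 + €168,860 + €34,220 + €3,700 + €42,250 + €54,120 = €305,920 (over)
May 2024–Oct 2024: €168,860 + €34,220 + €3,700 + €42,250 + €54,120 + €37,030 = €340,180 (over)
Jun 2024–Nov 2024: €34,220 + €3,700 + €42,250 + €54,120 + €37,030 + €2,080 = €173,400 (under)
Jul 2024–Dec 2024: €3,700 + €42,250 + €54,120 + €37,030 + €2,080 + €65,310 = €204,490 (under)
Aug 2024–Jan 2025: €42,250 + €54,120 + €37,030 + €2,080 + €65,310 + €4,470 = €205,260 (under)
5 windows exceed the threshold.

5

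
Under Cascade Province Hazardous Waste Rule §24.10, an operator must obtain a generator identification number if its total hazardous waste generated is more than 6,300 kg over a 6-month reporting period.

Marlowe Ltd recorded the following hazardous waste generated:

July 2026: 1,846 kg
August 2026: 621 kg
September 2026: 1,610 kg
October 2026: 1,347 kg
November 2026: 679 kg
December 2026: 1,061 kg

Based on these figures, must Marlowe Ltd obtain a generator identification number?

Total hazardous waste generated: 1,846 kg + 621 kg + 1,610 kg + 1,347 kg + 679 kg + 1,061 kg = 7,164 kg.
7,164 kg > 6,300 kg, so the threshold is exceeded.

Yes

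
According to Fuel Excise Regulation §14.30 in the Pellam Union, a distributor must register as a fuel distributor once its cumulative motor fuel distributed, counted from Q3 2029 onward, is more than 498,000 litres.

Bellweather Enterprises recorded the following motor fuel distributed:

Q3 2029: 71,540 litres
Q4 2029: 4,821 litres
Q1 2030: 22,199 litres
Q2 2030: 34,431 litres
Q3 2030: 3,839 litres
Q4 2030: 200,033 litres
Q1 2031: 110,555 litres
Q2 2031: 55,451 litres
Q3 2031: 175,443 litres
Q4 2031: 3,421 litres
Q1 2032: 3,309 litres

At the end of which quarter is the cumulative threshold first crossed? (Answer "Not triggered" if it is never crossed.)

Through Q3 2029: 71,540 litres
Through Q4 2029: 76,361 litres
Through Q1 2030: 98,560 litres
Through Q2 2030: 132,991 litres
Through Q3 2030: 136,830 litres
Through Q4 2030: 336,863 litres
Through Q1 2031: 447,418 litres
Through Q2 2031: 502,869 litres ← exceeds threshold

Q2 2031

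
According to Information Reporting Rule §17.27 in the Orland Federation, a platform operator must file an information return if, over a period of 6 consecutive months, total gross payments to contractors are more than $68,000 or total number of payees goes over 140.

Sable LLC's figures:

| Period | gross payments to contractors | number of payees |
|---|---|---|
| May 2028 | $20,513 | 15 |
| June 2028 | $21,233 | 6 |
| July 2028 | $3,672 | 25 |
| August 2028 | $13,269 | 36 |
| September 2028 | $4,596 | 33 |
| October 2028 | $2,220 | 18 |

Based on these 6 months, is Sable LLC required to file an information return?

No

Total gross payments to contractors: $20,513 + $21,233 + $3,672 + $13,269 + $4,596 + $2,220 = $65,503 (≤ $68,000).
Total number of payees: 15 + 6 + 25 + 36 + 33 + 18 = 133 (≤ 140).
The test is 'or': neither threshold is exceeded.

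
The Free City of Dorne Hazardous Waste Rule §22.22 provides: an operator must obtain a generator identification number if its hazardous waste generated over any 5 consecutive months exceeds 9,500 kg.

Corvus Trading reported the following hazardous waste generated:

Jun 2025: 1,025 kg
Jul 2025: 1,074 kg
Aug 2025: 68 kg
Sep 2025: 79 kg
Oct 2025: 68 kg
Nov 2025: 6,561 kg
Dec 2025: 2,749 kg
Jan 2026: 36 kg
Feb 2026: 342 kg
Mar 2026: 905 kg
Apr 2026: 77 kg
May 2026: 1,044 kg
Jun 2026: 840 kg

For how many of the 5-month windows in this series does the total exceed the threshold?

Jun 2025–Oct 2025: 1,025 kg + 1,074 kg + 68 kg + 79 kg + 68 kg = 2,314 kg (under)
Jul 2025–Nov 2025: 1,074 kg + 68 kg + 79 kg + 68 kg + 6,561 kg = 7,850 kg (under)
Aug 2025–Dec 2025: 68 kg + 79 kg + 68 kg + 6,561 kg + 2,749 kg = 9,525 kg (over)
Sep 2025–Jan 2026: 79 kg + 68 kg + 6,561 kg + 2,749 kg + 36 kg = 9,493 kg (under)
Oct 2025–Feb 2026: 68 kg + 6,561 kg + 2,749 kg + 36 kg + 342 kg = 9,756 kg (over)
Nov 2025–Mar 2026: 6,561 kg + 2,749 kg + 36 kg + 342 kg + 905 kg = 10,593 kg (over)
Dec 2025–Apr 2026: 2,749 kg + 36 kg + 342 kg + 905 kg + 77 kg = 4,109 kg (under)
Jan 2026–May 2026: 36 kg + 342 kg + 905 kg + 77 kg + 1,044 kg = 2,404 kg (under)
Feb 2026–Jun 2026: 342 kg + 905 kg + 77 kg + 1,044 kg + 840 kg = 3,208 kg (under)
3 windows exceed the threshold.

3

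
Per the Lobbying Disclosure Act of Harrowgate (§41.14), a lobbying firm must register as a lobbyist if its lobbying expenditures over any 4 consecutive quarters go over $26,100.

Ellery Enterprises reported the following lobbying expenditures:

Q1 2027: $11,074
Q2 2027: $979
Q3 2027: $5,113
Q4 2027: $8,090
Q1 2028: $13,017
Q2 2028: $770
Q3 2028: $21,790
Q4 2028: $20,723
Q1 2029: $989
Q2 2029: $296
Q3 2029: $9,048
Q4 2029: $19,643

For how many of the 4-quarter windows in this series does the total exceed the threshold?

8

Q1 2027–Q4 2027: $11,074 + $979 + $5,113 + $8,090 = $25,256 (under)
Q2 2027–Q1 2028: $979 + $5,113 + $8,090 + $13,017 = $27,199 (over)
Q3 2027–Q2 2028: $5,113 + $8,090 + $13,017 + $770 = $26,990 (over)
Q4 2027–Q3 2028: $8,090 + $13,017 + $770 + $21,790 = $43,667 (over)
Q1 2028–Q4 2028: $13,017 + $770 + $21,790 + $20,723 = $56,300 (over)
Q2 2028–Q1 2029: $770 + $21,790 + $20,723 + $989 = $44,272 (over)
Q3 2028–Q2 2029: $21,790 + $20,723 + $989 + $296 = $43,798 (over)
Q4 2028–Q3 2029: $20,723 + $989 + $296 + $9,048 = $31,056 (over)
Q1 2029–Q4 2029: $989 + $296 + $9,048 + $19,643 = $29,976 (over)
8 windows exceed the threshold.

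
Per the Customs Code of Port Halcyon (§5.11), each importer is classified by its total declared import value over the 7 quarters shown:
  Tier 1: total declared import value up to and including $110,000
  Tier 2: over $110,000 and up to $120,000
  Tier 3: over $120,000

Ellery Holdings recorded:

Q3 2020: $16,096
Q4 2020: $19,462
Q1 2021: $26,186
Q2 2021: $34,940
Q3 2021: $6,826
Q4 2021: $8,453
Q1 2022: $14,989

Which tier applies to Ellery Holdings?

Tier 3

Total declared import value: $16,096 + $19,462 + $26,186 + $34,940 + $6,826 + $8,453 + $14,989 = $126,952.
$126,952 > $120,000, so Tier 3 applies.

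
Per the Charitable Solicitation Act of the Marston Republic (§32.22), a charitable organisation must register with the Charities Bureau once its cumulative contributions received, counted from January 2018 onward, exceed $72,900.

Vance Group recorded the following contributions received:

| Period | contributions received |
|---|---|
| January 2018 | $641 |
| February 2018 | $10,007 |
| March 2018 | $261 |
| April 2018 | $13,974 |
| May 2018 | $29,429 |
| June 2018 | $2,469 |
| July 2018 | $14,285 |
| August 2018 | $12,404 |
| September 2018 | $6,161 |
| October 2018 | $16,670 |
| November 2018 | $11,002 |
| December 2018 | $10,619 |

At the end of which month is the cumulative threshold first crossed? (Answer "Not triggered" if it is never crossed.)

Through January 2018: $641
Through February 2018: $10,648
Through March 2018: $10,909
Through April 2018: $24,883
Through May 2018: $54,312
Through June 2018: $56,781
Through July 2018: $71,066
Through August 2018: $83,470 ← exceeds threshold

August 2018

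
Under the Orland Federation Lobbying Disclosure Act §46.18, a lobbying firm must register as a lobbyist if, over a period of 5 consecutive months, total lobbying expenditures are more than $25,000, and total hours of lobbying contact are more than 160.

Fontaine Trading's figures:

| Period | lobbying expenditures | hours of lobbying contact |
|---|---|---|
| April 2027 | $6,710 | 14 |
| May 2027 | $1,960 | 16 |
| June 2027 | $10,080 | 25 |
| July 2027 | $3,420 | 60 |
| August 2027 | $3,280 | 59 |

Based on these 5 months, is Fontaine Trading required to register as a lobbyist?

Total lobbying expenditures: $6,710 + $1,960 + $10,080 + $3,420 + $3,280 = $25,450 (> $25,000).
Total hours of lobbying contact: 14 + 16 + 25 + 60 + 59 = 174 (> 160).
The test is 'and': both thresholds are exceeded.

Yes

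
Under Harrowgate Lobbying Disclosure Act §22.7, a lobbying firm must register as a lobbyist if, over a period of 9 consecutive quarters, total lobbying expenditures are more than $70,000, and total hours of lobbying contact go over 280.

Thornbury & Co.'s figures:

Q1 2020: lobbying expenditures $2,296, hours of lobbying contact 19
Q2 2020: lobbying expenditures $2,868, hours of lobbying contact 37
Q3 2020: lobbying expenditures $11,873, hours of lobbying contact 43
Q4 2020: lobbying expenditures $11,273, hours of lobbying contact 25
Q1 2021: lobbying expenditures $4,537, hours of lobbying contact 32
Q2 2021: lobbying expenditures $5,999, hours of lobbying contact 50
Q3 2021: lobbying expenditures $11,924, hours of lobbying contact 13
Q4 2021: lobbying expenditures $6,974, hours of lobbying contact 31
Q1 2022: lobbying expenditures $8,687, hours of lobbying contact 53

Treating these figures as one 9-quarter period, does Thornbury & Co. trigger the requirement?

Total lobbying expenditures: $2,296 + $2,868 + $11,873 + $11,273 + $4,537 + $5,999 + $11,924 + $6,974 + $8,687 = $66,431 (≤ $70,000).
Total hours of lobbying contact: 19 + 37 + 43 + 25 + 32 + 50 + 13 + 31 + 53 = 303 (> 280).
The test is 'and': the rule requires both, and at least one is not exceeded.

No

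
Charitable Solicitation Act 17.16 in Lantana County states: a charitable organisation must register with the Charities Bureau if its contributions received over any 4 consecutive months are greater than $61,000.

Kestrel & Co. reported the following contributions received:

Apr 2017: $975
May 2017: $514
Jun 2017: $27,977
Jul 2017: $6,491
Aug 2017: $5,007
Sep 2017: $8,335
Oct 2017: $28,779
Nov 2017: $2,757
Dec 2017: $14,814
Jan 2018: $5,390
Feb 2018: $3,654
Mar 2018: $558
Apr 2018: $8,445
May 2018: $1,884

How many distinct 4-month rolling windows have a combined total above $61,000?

0

Apr 2017–Jul 2017: $975 + $514 + $27,977 + $6,491 = $35,957 (under)
May 2017–Aug 2017: $514 + $27,977 + $6,491 + $5,007 = $39,989 (under)
Jun 2017–Sep 2017: $27,977 + $6,491 + $5,007 + $8,335 = $47,810 (under)
Jul 2017–Oct 2017: $6,491 + $5,007 + $8,335 + $28,779 = $48,612 (under)
Aug 2017–Nov 2017: $5,007 + $8,335 + $28,779 + $2,757 = $44,878 (under)
Sep 2017–Dec 2017: $8,335 + $28,779 + $2,757 + $14,814 = $54,685 (under)
Oct 2017–Jan 2018: $28,779 + $2,757 + $14,814 + $5,390 = $51,740 (under)
Nov 2017–Feb 2018: $2,757 + $14,814 + $5,390 + $3,654 = $26,615 (under)
Dec 2017–Mar 2018: $14,814 + $5,390 + $3,654 + $558 = $24,416 (under)
Jan 2018–Apr 2018: $5,390 + $3,654 + $558 + $8,445 = $18,047 (under)
Feb 2018–May 2018: $3,654 + $558 + $8,445 + $1,884 = $14,541 (under)
0 windows exceed the threshold.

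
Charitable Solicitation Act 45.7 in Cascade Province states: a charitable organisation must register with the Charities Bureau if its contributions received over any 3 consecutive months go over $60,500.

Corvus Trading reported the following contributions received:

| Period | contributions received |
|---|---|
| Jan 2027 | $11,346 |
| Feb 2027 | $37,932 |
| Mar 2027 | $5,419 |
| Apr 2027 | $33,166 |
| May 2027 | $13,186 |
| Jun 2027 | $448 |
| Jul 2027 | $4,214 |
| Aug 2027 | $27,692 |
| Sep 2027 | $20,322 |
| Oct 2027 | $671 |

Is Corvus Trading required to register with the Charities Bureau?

Yes

Jan 2027–Mar 2027: $11,346 + $37,932 + $5,419 = $54,697 (under)
Feb 2027–Apr 2027: $37,932 + $5,419 + $33,166 = $76,517 (over)
Mar 2027–May 2027: $5,419 + $33,166 + $13,186 = $51,771 (under)
Apr 2027–Jun 2027: $33,166 + $13,186 + $448 = $46,800 (under)
May 2027–Jul 2027: $13,186 + $448 + $4,214 = $17,848 (under)
Jun 2027–Aug 2027: $448 + $4,214 + $27,692 = $32,354 (under)
Jul 2027–Sep 2027: $4,214 + $27,692 + $20,322 = $52,228 (under)
Aug 2027–Oct 2027: $27,692 + $20,322 + $671 = $48,685 (under)
At least one window exceeds $60,500.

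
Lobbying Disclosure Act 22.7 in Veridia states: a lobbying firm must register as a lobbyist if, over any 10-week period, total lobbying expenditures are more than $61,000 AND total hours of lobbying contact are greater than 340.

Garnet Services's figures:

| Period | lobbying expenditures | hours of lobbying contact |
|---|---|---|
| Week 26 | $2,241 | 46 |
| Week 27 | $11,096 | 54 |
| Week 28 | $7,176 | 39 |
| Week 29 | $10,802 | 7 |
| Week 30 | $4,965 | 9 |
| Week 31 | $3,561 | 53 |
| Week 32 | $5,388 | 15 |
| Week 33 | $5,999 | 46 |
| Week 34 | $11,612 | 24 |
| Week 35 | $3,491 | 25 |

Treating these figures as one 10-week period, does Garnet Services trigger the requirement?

Total lobbying expenditures: $2,241 + $11,096 + $7,176 + $10,802 + $4,965 + $3,561 + $5,388 + $5,999 + $11,612 + $3,491 = $66,331 (> $61,000).
Total hours of lobbying contact: 46 + 54 + 39 + 7 + 9 + 53 + 15 + 46 + 24 + 25 = 318 (≤ 340).
The test is 'and': the rule requires both, and at least one is not exceeded.

No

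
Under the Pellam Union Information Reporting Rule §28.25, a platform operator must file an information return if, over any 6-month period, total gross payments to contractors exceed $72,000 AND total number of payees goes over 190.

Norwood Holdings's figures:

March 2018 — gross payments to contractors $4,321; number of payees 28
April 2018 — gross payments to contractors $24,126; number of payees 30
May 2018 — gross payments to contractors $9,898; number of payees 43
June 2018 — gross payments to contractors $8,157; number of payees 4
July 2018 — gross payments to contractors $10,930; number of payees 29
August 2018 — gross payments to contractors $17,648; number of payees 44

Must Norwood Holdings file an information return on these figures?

Total gross payments to contractors: $4,321 + $24,126 + $9,898 + $8,157 + $10,930 + $17,648 = $75,080 (> $72,000).
Total number of payees: 28 + 30 + 43 + 4 + 29 + 44 = 178 (≤ 190).
The test is 'and': the rule requires both, and at least one is not exceeded.

No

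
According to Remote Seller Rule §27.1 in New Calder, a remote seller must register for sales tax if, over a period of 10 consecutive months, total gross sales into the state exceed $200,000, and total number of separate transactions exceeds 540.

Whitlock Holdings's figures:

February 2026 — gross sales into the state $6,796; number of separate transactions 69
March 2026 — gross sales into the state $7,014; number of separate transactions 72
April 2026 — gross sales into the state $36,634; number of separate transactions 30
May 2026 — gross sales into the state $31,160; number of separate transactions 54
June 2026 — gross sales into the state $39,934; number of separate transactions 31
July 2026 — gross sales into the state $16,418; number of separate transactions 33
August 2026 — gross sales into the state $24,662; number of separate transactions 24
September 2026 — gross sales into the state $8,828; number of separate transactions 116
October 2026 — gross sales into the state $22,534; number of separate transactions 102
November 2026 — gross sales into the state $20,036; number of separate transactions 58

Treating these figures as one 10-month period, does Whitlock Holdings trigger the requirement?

Total gross sales into the state: $6,796 + $7,014 + $36,634 + $31,160 + $39,934 + $16,418 + $24,662 + $8,828 + $22,534 + $20,036 = $214,016 (> $200,000).
Total number of separate transactions: 69 + 72 + 30 + 54 + 31 + 33 + 24 + 116 + 102 + 58 = 589 (> 540).
The test is 'and': both thresholds are exceeded.

Yes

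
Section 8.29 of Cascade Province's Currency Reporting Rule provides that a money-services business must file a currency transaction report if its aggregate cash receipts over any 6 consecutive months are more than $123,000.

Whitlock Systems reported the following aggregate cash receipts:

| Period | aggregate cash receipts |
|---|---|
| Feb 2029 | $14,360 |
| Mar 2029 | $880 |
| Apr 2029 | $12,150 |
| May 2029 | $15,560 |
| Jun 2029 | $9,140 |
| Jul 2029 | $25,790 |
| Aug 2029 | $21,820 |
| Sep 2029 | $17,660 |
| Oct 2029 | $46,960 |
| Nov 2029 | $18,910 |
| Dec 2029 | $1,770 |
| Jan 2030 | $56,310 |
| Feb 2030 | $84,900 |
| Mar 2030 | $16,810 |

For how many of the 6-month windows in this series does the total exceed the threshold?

6

Feb 2029–Jul 2029: $14,360 + $880 + $12,150 + $15,560 + $9,140 + $25,790 = $77,880 (under)
Mar 2029–Aug 2029: $880 + $12,150 + $15,560 + $9,140 + $25,790 + $21,820 = $85,340 (under)
Apr 2029–Sep 2029: $12,150 + $15,560 + $9,140 + $25,790 + $21,820 + $17,660 = $102,120 (under)
May 2029–Oct 2029: $15,560 + $9,140 + $25,790 + $21,820 + $17,660 + $46,960 = $136,930 (over)
Jun 2029–Nov 2029: $9,140 + $25,790 + $21,820 + $17,660 + $46,960 + $18,910 = $140,280 (over)
Jul 2029–Dec 2029: $25,790 + $21,820 + $17,660 + $46,960 + $18,910 + $1,770 = $132,910 (over)
Aug 2029–Jan 2030: $21,820 + $17,660 + $46,960 + $18,910 + $1,770 + $56,310 = $163,430 (over)
Sep 2029–Feb 2030: $17,660 + $46,960 + $18,910 + $1,770 + $56,310 + $84,900 = $226,510 (over)
Oct 2029–Mar 2030: $46,960 + $18,910 + $1,770 + $56,310 + $84,900 + $16,810 = $225,660 (over)
6 windows exceed the threshold.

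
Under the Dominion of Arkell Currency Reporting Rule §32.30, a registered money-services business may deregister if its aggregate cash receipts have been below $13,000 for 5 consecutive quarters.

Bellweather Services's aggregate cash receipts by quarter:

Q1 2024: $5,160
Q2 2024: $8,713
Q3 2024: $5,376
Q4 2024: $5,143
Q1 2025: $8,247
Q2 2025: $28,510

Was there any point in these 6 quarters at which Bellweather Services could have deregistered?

Yes

Quarters below $13,000: Q1 2024, Q2 2024, Q3 2024, Q4 2024, Q1 2025.
Longest run of consecutive quarters below the threshold: 5.
5 ≥ 5, so Bellweather Services became eligible.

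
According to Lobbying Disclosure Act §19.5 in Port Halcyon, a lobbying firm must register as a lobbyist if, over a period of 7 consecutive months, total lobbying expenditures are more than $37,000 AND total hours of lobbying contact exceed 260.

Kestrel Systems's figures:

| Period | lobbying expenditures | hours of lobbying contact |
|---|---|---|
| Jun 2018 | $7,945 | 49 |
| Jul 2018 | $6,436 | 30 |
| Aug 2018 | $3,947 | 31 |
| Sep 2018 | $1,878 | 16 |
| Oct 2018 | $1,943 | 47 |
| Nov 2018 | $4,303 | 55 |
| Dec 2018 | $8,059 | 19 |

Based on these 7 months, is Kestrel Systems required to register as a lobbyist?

No

Total lobbying expenditures: $7,945 + $6,436 + $3,947 + $1,878 + $1,943 + $4,303 + $8,059 = $34,511 (≤ $37,000).
Total hours of lobbying contact: 49 + 30 + 31 + 16 + 47 + 55 + 19 = 247 (≤ 260).
The test is 'and': the rule requires both, and at least one is not exceeded.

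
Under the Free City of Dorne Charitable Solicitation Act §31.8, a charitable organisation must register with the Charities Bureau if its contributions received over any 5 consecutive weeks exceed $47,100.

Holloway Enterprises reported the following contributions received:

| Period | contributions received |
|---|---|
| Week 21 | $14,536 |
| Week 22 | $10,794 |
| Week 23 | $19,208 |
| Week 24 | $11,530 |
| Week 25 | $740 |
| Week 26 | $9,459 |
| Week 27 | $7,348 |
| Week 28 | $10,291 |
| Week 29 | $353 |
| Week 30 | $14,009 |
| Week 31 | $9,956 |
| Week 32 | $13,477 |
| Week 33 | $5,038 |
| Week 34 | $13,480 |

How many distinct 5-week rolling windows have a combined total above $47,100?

Week 21–Week 25: $14,536 + $10,794 + $19,208 + $11,530 + $740 = $56,808 (over)
Week 22–Week 26: $10,794 + $19,208 + $11,530 + $740 + $9,459 = $51,731 (over)
Week 23–Week 27: $19,208 + $11,530 + $740 + $9,459 + $7,348 = $48,285 (over)
Week 24–Week 28: $11,530 + $740 + $9,459 + $7,348 + $10,291 = $39,368 (under)
Week 25–Week 29: $740 + $9,459 + $7,348 + $10,291 + $353 = $28,191 (under)
Week 26–Week 30: $9,459 + $7,348 + $10,291 + $353 + $14,009 = $41,460 (under)
Week 27–Week 31: $7,348 + $10,291 + $353 + $14,009 + $9,956 = $41,957 (under)
Week 28–Week 32: $10,291 + $353 + $14,009 + $9,956 + $13,477 = $48,086 (over)
Week 29–Week 33: $353 + $14,009 + $9,956 + $13,477 + $5,038 = $42,833 (under)
Week 30–Week 34: $14,009 + $9,956 + $13,477 + $5,038 + $13,480 = $55,960 (over)
5 windows exceed the threshold.

5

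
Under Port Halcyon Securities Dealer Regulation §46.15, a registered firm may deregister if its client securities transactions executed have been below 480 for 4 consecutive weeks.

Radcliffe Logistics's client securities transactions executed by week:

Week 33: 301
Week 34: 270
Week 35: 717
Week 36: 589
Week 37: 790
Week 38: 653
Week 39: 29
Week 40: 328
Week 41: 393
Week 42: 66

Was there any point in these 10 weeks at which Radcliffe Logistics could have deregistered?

Weeks below 480: Week 33, Week 34, Week 39, Week 40, Week 41, Week 42.
Longest run of consecutive weeks below the threshold: 4.
4 ≥ 4, so Radcliffe Logistics became eligible.

Yes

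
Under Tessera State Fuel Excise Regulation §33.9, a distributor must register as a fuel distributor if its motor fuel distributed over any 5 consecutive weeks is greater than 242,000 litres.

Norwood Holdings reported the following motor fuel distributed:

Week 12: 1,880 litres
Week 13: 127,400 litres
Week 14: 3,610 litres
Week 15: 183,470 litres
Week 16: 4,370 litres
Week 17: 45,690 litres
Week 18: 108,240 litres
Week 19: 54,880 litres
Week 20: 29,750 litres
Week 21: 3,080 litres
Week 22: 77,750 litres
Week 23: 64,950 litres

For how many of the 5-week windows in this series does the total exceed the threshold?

Week 12–Week 16: 1,880 litres + 127,400 litres + 3,610 litres + 183,470 litres + 4,370 litres = 320,730 litres (over)
Week 13–Week 17: 127,400 litres + 3,610 litres + 183,470 litres + 4,370 litres + 45,690 litres = 364,540 litres (over)
Week 14–Week 18: 3,610 litres + 183,470 litres + 4,370 litres + 45,690 litres + 108,240 litres = 345,380 litres (over)
Week 15–Week 19: 183,470 litres + 4,370 litres + 45,690 litres + 108,240 litres + 54,880 litres = 396,650 litres (over)
Week 16–Week 20: 4,370 litres + 45,690 litres + 108,240 litres + 54,880 litres + 29,750 litres = 242,930 litres (over)
Week 17–Week 21: 45,690 litres + 108,240 litres + 54,880 litres + 29,750 litres + 3,080 litres = 241,640 litres (under)
Week 18–Week 22: 108,240 litres + 54,880 litres + 29,750 litres + 3,080 litres + 77,750 litres = 273,700 litres (over)
Week 19–Week 23: 54,880 litres + 29,750 litres + 3,080 litres + 77,750 litres + 64,950 litres = 230,410 litres (under)
6 windows exceed the threshold.

6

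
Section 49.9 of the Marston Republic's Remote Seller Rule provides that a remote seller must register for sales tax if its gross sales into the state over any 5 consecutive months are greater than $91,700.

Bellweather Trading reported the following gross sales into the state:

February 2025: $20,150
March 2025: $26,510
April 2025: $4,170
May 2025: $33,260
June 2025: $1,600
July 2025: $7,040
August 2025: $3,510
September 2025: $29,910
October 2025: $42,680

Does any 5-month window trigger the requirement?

No

February 2025–June 2025: $20,150 + $26,510 + $4,170 + $33,260 + $1,600 = $85,690 (under)
March 2025–July 2025: $26,510 + $4,170 + $33,260 + $1,600 + $7,040 = $72,580 (under)
April 2025–August 2025: $4,170 + $33,260 + $1,600 + $7,040 + $3,510 = $49,580 (under)
May 2025–September 2025: $33,260 + $1,600 + $7,040 + $3,510 + $29,910 = $75,320 (under)
June 2025–October 2025: $1,600 + $7,040 + $3,510 + $29,910 + $42,680 = $84,740 (under)
No window exceeds $91,700.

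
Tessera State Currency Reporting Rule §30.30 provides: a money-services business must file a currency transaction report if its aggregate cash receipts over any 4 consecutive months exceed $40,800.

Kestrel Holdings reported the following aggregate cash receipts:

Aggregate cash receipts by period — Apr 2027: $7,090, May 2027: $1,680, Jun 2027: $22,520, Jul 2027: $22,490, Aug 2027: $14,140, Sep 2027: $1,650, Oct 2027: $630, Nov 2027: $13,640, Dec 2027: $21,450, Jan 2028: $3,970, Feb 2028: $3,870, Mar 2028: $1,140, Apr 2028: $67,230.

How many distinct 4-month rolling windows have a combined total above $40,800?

5

Apr 2027–Jul 2027: $7,090 + $1,680 + $22,520 + $22,490 = $53,780 (over)
May 2027–Aug 2027: $1,680 + $22,520 + $22,490 + $14,140 = $60,830 (over)
Jun 2027–Sep 2027: $22,520 + $22,490 + $14,140 + $1,650 = $60,800 (over)
Jul 2027–Oct 2027: $22,490 + $14,140 + $1,650 + $630 = $38,910 (under)
Aug 2027–Nov 2027: $14,140 + $1,650 + $630 + $13,640 = $30,060 (under)
Sep 2027–Dec 2027: $1,650 + $630 + $13,640 + $21,450 = $37,370 (under)
Oct 2027–Jan 2028: $630 + $13,640 + $21,450 + $3,970 = $39,690 (under)
Nov 2027–Feb 2028: $13,640 + $21,450 + $3,970 + $3,870 = $42,930 (over)
Dec 2027–Mar 2028: $21,450 + $3,970 + $3,870 + $1,140 = $30,430 (under)
Jan 2028–Apr 2028: $3,970 + $3,870 + $1,140 + $67,230 = $76,210 (over)
5 windows exceed the threshold.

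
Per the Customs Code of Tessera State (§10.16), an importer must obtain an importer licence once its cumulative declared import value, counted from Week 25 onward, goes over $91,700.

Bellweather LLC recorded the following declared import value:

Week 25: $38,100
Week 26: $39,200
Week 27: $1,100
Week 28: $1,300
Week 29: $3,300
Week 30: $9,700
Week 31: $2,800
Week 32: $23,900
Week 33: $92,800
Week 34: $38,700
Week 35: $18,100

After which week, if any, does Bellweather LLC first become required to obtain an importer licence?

Through Week 25: $38,100
Through Week 26: $77,300
Through Week 27: $78,400
Through Week 28: $79,700
Through Week 29: $83,000
Through Week 30: $92,700 ← exceeds threshold

Week 30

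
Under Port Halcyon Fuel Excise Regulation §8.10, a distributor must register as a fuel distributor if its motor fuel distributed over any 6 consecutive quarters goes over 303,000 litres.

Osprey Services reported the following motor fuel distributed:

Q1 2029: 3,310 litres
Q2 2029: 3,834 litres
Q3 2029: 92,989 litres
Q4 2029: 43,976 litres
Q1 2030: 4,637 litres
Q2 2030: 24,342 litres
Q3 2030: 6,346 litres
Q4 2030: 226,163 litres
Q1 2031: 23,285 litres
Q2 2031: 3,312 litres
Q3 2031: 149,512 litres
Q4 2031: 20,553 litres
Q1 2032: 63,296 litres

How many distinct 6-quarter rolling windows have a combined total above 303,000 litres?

Q1 2029–Q2 2030: 3,310 litres + 3,834 litres + 92,989 litres + 43,976 litres + 4,637 litres + 24,342 litres = 173,088 litres (under)
Q2 2029–Q3 2030: 3,834 litres + 92,989 litres + 43,976 litres + 4,637 litres + 24,342 litres + 6,346 litres = 176,124 litres (under)
Q3 2029–Q4 2030: 92,989 litres + 43,976 litres + 4,637 litres + 24,342 litres + 6,346 litres + 226,163 litres = 398,453 litres (over)
Q4 2029–Q1 2031: 43,976 litres + 4,637 litres + 24,342 litres + 6,346 litres + 226,163 litres + 23,285 litres = 328,749 litres (over)
Q1 2030–Q2 2031: 4,637 litres + 24,342 litres + 6,346 litres + 226,163 litres + 23,285 litres + 3,312 litres = 288,085 litres (under)
Q2 2030–Q3 2031: 24,342 litres + 6,346 litres + 226,163 litres + 23,285 litres + 3,312 litres + 149,512 litres = 432,960 litres (over)
Q3 2030–Q4 2031: 6,346 litres + 226,163 litres + 23,285 litres + 3,312 litres + 149,512 litres + 20,553 litres = 429,171 litres (over)
Q4 2030–Q1 2032: 226,163 litres + 23,285 litres + 3,312 litres + 149,512 litres + 20,553 litres + 63,296 litres = 486,121 litres (over)
5 windows exceed the threshold.

5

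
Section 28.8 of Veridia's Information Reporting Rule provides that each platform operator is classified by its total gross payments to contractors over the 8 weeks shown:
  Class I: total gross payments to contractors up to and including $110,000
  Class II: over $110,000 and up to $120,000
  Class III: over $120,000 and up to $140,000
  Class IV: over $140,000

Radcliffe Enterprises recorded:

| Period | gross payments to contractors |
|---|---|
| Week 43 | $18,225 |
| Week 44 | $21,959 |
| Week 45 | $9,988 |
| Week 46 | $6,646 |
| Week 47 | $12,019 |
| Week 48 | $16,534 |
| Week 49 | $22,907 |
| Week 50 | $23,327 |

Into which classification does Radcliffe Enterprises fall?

Class III

Total gross payments to contractors: $18,225 + $21,959 + $9,988 + $6,646 + $12,019 + $16,534 + $22,907 + $23,327 = $131,605.
$120,000 < $131,605 ≤ $140,000, so Class III applies.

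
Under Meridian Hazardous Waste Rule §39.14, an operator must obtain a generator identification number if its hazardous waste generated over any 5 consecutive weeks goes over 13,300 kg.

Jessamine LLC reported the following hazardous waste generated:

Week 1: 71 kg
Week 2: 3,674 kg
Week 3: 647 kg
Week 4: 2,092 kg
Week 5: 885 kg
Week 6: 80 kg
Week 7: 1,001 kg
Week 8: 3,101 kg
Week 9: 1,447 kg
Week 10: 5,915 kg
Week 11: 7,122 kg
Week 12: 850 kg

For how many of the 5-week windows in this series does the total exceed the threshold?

Week 1–Week 5: 71 kg + 3,674 kg + 647 kg + 2,092 kg + 885 kg = 7,369 kg (under)
Week 2–Week 6: 3,674 kg + 647 kg + 2,092 kg + 885 kg + 80 kg = 7,378 kg (under)
Week 3–Week 7: 647 kg + 2,092 kg + 885 kg + 80 kg + 1,001 kg = 4,705 kg (under)
Week 4–Week 8: 2,092 kg + 885 kg + 80 kg + 1,001 kg + 3,101 kg = 7,159 kg (under)
Week 5–Week 9: 885 kg + 80 kg + 1,001 kg + 3,101 kg + 1,447 kg = 6,514 kg (under)
Week 6–Week 10: 80 kg + 1,001 kg + 3,101 kg + 1,447 kg + 5,915 kg = 11,544 kg (under)
Week 7–Week 11: 1,001 kg + 3,101 kg + 1,447 kg + 5,915 kg + 7,122 kg = 18,586 kg (over)
Week 8–Week 12: 3,101 kg + 1,447 kg + 5,915 kg + 7,122 kg + 850 kg = 18,435 kg (over)
2 windows exceed the threshold.

2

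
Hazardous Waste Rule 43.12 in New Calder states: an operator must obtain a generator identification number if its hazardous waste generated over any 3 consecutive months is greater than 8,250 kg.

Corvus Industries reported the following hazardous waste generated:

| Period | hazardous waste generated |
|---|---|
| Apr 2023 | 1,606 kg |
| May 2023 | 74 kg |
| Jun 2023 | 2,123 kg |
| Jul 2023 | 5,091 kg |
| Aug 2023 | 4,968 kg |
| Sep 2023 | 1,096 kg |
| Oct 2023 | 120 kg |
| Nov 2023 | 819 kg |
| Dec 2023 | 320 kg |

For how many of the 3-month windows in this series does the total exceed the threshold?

Apr 2023–Jun 2023: 1,606 kg + 74 kg + 2,123 kg = 3,803 kg (under)
May 2023–Jul 2023: 74 kg + 2,123 kg + 5,091 kg = 7,288 kg (under)
Jun 2023–Aug 2023: 2,123 kg + 5,091 kg + 4,968 kg = 12,182 kg (over)
Jul 2023–Sep 2023: 5,091 kg + 4,968 kg + 1,096 kg = 11,155 kg (over)
Aug 2023–Oct 2023: 4,968 kg + 1,096 kg + 120 kg = 6,184 kg (under)
Sep 2023–Nov 2023: 1,096 kg + 120 kg + 819 kg = 2,035 kg (under)
Oct 2023–Dec 2023: 120 kg + 819 kg + 320 kg = 1,259 kg (under)
2 windows exceed the threshold.

2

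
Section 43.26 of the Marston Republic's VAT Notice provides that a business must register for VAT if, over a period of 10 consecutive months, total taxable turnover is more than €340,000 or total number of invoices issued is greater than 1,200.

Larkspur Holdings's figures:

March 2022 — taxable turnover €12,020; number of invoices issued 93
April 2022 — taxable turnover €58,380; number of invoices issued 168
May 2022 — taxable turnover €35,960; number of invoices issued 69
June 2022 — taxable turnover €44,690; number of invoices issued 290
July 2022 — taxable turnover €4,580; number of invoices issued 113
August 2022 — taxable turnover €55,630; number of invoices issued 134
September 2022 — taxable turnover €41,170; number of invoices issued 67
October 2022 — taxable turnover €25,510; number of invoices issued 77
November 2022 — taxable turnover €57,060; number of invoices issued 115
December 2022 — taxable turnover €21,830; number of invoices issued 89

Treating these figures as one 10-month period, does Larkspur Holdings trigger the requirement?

Yes

Total taxable turnover: €12,020 + €58,380 + €35,960 + €44,690 + €4,580 + €55,630 + €41,170 + €25,510 + €57,060 + €21,830 = €356,830 (> €340,000).
Total number of invoices issued: 93 + 168 + 69 + 290 + 113 + 134 + 67 + 77 + 115 + 89 = 1,215 (> 1,200).
The test is 'or': at least one threshold is exceeded.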